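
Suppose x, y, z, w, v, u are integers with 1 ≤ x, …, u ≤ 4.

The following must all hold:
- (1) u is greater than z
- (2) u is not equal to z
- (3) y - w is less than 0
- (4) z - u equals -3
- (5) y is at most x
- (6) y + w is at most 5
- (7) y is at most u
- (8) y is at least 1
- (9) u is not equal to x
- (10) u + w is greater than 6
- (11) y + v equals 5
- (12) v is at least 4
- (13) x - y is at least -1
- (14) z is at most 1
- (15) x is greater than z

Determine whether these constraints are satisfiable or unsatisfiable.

The assignment x = 2, y = 1, z = 1, w = 3, v = 4, u = 4 works:
  constraint 3 holds since y - w = -2.
  constraint 4 holds since z - u = -3.
The rest check out directly.

Satisfiable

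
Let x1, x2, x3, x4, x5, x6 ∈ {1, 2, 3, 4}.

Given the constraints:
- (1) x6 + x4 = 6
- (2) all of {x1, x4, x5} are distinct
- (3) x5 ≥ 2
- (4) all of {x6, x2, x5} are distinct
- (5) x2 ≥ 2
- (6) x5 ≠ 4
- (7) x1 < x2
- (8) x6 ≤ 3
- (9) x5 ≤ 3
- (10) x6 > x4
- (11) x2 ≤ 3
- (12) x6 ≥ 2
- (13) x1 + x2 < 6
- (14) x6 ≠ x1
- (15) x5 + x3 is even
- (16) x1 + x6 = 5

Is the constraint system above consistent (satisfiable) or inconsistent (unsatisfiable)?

Constraints 3, 5, 8, 9, 11, and 12 confine each of x6, x2, x5 to the 2 values {2, 3}.
Constraint 4 requires all 3 of them to be distinct, but only 2 values are available — impossible by the pigeonhole principle.

Unsatisfiable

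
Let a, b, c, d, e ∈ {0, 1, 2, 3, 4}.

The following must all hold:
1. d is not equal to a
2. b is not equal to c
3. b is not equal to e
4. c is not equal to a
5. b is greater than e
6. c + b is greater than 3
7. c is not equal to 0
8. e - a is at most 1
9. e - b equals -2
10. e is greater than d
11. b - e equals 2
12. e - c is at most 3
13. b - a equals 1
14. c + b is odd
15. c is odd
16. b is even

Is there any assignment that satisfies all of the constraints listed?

Take a = 3, b = 4, c = 1, d = 1, e = 2. Then constraint 6: c + b = 5; constraint 8: e - a = -1, and every other listed constraint is also met.

Satisfiable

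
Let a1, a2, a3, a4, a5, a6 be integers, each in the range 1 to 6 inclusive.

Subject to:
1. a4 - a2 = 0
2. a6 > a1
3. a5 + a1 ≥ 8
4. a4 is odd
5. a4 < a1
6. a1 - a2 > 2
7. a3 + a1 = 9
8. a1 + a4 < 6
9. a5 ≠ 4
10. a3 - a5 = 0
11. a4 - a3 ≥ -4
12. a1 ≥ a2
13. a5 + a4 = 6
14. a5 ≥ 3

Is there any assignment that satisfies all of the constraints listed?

Setting (a1, a2, a3, a4, a5, a6) = (4, 1, 5, 1, 5, 5) satisfies everything: constraint 1: a4 - a2 = 0; constraint 3: a5 + a1 = 9, and the others follow.

Satisfiable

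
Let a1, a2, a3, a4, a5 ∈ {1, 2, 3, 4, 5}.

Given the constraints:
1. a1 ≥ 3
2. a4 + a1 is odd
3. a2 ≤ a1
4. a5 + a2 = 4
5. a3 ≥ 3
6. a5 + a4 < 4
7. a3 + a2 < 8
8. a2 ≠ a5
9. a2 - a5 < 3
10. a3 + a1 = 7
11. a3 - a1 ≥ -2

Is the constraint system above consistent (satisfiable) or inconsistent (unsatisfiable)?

Satisfiable

The assignment a1 = 3, a2 = 3, a3 = 4, a4 = 2, a5 = 1 works:
  constraint 4 holds since a5 + a2 = 4.
  constraint 6 holds since a5 + a4 = 3.
The rest check out directly.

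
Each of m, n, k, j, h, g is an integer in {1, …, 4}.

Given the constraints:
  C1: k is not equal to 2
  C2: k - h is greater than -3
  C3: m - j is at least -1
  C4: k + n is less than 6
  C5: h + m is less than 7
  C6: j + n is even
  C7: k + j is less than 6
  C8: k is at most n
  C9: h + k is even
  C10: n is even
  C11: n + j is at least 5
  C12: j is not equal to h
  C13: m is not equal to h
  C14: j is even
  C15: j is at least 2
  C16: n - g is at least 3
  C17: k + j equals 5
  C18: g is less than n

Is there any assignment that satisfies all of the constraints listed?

Try m = 3, n = 4, k = 1, j = 4, h = 1, g = 1.
Check constraint 2: k - h = 0; constraint 3: m - j = -1. The remaining constraints are straightforward to verify.

Satisfiable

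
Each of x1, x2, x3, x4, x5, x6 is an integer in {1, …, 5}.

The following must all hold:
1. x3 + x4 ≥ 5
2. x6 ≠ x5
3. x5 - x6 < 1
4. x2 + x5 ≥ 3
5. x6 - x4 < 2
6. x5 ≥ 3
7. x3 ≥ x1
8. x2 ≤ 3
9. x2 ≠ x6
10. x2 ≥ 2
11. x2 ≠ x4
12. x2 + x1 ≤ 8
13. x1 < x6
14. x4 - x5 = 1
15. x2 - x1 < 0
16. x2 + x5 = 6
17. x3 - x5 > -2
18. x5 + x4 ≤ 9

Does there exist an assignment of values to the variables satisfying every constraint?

The assignment x1 = 4, x2 = 3, x3 = 4, x4 = 4, x5 = 3, x6 = 5 works:
  constraint 1 holds since x3 + x4 = 8.
  constraint 3 holds since x5 - x6 = -2.
  constraint 4 holds since x2 + x5 = 6.
The rest check out directly.

Satisfiable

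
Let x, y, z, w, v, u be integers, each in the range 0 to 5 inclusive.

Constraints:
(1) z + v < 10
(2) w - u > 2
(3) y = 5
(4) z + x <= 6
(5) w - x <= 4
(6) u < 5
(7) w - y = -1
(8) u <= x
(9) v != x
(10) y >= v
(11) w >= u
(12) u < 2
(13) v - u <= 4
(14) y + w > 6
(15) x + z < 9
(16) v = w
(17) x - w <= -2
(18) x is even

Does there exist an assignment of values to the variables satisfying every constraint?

Satisfiable

Setting (x, y, z, w, v, u) = (2, 5, 4, 4, 4, 0) satisfies everything: constraint 1: z + v = 8; constraint 2: w - u = 4; constraint 4: z + x = 6, and the others follow.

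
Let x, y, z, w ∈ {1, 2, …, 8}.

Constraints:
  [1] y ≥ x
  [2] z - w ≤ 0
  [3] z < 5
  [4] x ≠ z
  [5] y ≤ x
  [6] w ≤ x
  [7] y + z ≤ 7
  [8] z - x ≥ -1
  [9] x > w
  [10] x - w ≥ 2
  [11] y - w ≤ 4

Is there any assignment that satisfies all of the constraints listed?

Constraints 2, 8, and 10 give x − w ≥ 2, w − z ≥ 0, z − x ≥ -1.
Adding all 3 inequalities: the left sides telescope to 0, and the right sides sum to 2 + 0 + (-1) = 1. So 0 ≥ 1, which is false.

Unsatisfiable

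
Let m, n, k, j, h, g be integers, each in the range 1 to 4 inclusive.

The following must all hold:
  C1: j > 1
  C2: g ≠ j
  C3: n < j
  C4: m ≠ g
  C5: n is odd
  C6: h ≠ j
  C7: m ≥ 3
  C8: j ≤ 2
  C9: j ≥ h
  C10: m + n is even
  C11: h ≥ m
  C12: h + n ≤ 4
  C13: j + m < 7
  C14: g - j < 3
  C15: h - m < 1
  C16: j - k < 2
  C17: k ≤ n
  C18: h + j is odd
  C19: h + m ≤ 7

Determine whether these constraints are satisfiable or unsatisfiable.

Unsatisfiable

From constraints 7 and 11: h ≥ m and m ≥ 3, so h ≥ 3. From constraints 8 and 9: h ≤ j and j ≤ 2, so h ≤ 2. But 2 < 3, so no value of h works.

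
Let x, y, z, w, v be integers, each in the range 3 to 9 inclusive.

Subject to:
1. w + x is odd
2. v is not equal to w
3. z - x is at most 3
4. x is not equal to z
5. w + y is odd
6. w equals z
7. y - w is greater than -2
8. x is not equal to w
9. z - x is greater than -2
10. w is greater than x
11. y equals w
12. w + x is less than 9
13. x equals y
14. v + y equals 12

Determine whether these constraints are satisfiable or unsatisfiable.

Unsatisfiable

From constraints 6, 11, and 13, x = y = w = z, so x = z. But constraint 4 says x ≠ z. Contradiction.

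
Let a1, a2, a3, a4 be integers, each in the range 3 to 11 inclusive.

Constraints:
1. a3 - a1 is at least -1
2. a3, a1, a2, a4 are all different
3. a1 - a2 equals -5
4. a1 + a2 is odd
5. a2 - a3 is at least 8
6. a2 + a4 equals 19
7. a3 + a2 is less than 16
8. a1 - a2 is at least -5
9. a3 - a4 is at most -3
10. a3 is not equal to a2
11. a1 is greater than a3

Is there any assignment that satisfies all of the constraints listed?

Constraints 1, 5, and 8 give a3 − a1 ≥ -1, a1 − a2 ≥ -5, a2 − a3 ≥ 8.
Adding all 3 inequalities: the left sides telescope to 0, and the right sides sum to (-1) + (-5) + 8 = 2. So 0 ≥ 2, which is false.

Unsatisfiable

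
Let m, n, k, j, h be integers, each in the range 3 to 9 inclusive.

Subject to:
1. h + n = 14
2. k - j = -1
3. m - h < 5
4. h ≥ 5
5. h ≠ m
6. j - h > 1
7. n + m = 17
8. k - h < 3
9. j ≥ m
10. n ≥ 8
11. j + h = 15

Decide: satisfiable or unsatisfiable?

Satisfiable

The assignment m = 9, n = 8, k = 8, j = 9, h = 6 works:
  constraint 1 holds since h + n = 14.
  constraint 2 holds since k - j = -1.
  constraint 3 holds since m - h = 3.
The rest check out directly.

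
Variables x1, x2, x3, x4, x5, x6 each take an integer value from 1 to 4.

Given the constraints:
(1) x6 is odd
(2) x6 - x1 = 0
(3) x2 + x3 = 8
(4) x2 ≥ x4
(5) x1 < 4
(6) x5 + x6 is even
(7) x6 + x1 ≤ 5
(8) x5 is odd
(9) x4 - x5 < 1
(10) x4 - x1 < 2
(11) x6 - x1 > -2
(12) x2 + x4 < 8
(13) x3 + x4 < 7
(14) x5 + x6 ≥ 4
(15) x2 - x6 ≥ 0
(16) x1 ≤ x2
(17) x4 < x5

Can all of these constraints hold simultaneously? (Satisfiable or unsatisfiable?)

Satisfiable

Take x1 = 1, x2 = 4, x3 = 4, x4 = 1, x5 = 3, x6 = 1. Then constraint 2: x6 - x1 = 0; constraint 3: x2 + x3 = 8; constraint 7: x6 + x1 = 2, and every other listed constraint is also met.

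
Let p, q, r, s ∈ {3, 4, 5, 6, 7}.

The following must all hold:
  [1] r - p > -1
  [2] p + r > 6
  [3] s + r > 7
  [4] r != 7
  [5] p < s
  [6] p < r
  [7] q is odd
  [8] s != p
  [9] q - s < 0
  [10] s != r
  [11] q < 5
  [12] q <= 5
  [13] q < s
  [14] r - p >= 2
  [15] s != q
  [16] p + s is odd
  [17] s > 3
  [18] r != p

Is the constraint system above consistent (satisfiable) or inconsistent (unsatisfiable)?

Setting (p, q, r, s) = (3, 3, 5, 4) satisfies everything: constraint 1: r - p = 2; constraint 2: p + r = 8, and the others follow.

Satisfiable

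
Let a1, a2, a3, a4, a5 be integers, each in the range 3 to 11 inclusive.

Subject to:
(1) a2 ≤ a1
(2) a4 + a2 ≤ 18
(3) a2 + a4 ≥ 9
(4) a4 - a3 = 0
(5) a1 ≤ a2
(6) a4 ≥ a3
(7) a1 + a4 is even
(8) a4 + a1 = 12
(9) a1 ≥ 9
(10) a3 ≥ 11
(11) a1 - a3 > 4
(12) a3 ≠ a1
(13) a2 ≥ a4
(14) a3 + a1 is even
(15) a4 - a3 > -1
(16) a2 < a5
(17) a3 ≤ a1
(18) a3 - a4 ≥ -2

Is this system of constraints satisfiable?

From constraints 6 and 10: a4 ≥ a3 ≥ 11. From constraints 5 and 9: a2 ≥ a1 ≥ 9. Hence a4 + a2 ≥ 20. But constraint 2 requires a4 + a2 ≤ 18, and 18 < 20. Contradiction.

Unsatisfiable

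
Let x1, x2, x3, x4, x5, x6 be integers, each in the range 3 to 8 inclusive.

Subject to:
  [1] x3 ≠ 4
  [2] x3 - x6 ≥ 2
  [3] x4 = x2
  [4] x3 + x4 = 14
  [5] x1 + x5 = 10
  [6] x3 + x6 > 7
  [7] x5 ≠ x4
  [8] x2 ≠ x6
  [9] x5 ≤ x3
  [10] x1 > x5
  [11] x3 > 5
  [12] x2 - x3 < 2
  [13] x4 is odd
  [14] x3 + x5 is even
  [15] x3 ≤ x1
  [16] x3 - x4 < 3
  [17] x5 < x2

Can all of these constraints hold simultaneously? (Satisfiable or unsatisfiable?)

Try x1 = 7, x2 = 7, x3 = 7, x4 = 7, x5 = 3, x6 = 3.
Check constraint 2: x3 - x6 = 4; constraint 4: x3 + x4 = 14. The remaining constraints are straightforward to verify.

Satisfiable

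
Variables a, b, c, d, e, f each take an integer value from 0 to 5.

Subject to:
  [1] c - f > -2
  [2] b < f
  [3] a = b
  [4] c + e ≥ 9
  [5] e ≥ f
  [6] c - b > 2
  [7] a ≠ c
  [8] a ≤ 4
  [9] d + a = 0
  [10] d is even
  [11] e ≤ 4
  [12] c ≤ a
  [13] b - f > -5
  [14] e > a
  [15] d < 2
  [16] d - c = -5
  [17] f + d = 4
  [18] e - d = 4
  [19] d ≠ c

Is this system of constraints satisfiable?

Unsatisfiable

From constraints 8 and 12: c ≤ a ≤ 4. From constraint 11: e ≤ 4. Hence c + e ≤ 8. But constraint 4 requires c + e ≥ 9, and 9 > 8. Contradiction.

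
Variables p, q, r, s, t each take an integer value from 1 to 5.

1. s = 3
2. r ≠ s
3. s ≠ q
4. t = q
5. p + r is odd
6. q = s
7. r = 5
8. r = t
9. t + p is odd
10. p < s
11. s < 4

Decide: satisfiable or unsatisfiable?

Constraint 7 fixes r = 5 and constraint 1 fixes s = 3. Constraints 4, 6, and 8 give r = t = q = s, so r = s. But 5 ≠ 3 — contradiction.

Unsatisfiable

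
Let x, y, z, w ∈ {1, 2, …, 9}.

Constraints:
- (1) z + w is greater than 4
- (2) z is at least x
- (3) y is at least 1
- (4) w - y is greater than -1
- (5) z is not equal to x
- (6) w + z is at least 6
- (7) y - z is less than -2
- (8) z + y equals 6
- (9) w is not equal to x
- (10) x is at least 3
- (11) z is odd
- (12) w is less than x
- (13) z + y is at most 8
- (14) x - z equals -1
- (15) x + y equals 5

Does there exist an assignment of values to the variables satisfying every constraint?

Try x = 4, y = 1, z = 5, w = 1.
Check constraint 1: z + w = 6; constraint 4: w - y = 0; constraint 6: w + z = 6. The remaining constraints are straightforward to verify.

Satisfiable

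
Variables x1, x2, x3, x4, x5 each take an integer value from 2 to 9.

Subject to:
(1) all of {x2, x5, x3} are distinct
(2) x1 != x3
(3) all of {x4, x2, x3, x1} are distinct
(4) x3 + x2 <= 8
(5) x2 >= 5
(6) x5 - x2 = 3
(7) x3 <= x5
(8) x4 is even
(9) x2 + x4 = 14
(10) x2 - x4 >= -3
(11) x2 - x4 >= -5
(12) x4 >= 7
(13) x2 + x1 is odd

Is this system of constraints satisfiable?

The assignment x1 = 9, x2 = 6, x3 = 2, x4 = 8, x5 = 9 works:
  constraint 4 holds since x3 + x2 = 8.
  constraint 6 holds since x5 - x2 = 3.
The rest check out directly.

Satisfiable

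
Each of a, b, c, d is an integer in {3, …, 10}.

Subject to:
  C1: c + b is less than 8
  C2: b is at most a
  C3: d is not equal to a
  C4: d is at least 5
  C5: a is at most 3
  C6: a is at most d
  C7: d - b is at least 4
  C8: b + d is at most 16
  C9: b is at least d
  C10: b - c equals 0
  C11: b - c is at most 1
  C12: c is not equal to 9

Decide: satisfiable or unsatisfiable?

From constraints 4 and 9: b ≥ d and d ≥ 5, so b ≥ 5. From constraints 2 and 5: b ≤ a and a ≤ 3, so b ≤ 3. But 3 < 5, so no value of b works.

Unsatisfiable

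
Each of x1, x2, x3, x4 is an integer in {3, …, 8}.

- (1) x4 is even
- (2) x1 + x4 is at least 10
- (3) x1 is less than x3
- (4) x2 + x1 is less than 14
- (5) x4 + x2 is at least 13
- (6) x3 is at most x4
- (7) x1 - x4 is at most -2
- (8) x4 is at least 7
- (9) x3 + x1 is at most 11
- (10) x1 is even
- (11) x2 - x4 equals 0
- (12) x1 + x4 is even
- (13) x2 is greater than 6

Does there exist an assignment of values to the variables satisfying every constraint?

Satisfiable

Setting (x1, x2, x3, x4) = (4, 8, 5, 8) satisfies everything: constraint 2: x1 + x4 = 12; constraint 4: x2 + x1 = 12; constraint 5: x4 + x2 = 16, and the others follow.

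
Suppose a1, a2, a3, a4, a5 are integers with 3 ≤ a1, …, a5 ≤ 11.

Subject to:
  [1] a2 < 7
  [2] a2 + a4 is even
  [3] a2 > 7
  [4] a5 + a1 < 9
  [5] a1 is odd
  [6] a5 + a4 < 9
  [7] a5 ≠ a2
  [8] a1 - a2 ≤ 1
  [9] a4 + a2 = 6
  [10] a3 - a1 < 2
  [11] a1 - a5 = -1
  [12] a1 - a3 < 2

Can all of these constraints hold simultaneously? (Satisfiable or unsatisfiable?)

From constraint 3: a2 ≥ 8. From constraint 1: a2 ≤ 6. But 6 < 8, so no value of a2 works.

Unsatisfiable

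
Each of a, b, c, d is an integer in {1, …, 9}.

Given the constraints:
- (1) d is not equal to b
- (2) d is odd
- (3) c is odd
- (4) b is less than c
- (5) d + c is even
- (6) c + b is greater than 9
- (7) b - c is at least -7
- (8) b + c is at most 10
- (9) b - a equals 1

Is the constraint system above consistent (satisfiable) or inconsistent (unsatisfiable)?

Satisfiable

One satisfying assignment is a = 2, b = 3, c = 7, d = 9.
For the less obvious constraints — constraint 6: c + b = 10; constraint 7: b - c = -4 — and the others hold by inspection.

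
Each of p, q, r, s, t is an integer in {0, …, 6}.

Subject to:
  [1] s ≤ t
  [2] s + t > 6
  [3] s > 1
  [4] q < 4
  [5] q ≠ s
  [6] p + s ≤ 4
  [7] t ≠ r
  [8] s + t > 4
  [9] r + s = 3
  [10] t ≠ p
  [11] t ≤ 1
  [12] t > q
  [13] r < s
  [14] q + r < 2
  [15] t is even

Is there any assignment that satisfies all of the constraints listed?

Unsatisfiable

From constraint 3: s ≥ 2. From constraints 1 and 11: s ≤ t and t ≤ 1, so s ≤ 1. But 1 < 2, so no value of s works.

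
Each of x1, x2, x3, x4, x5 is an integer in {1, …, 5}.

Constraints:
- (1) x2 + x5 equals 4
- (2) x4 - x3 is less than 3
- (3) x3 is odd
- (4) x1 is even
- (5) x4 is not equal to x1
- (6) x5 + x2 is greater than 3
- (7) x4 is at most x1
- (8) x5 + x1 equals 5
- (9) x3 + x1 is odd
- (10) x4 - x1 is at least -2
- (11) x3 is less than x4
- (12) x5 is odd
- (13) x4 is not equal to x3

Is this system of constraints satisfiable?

The assignment x1 = 4, x2 = 3, x3 = 1, x4 = 3, x5 = 1 works:
  constraint 1 holds since x2 + x5 = 4.
  constraint 2 holds since x4 - x3 = 2.
  constraint 6 holds since x5 + x2 = 4.
The rest check out directly.

Satisfiable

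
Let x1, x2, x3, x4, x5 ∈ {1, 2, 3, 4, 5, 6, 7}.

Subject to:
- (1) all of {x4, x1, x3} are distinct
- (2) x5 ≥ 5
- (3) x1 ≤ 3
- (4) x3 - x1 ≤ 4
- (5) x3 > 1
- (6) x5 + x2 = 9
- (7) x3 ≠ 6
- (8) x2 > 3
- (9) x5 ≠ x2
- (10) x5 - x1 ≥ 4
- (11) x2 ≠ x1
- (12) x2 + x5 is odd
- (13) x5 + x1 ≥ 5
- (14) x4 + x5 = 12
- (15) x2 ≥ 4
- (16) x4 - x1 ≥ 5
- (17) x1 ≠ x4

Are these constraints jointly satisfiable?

Satisfiable

Try x1 = 1, x2 = 4, x3 = 5, x4 = 7, x5 = 5.
Check constraint 4: x3 - x1 = 4; constraint 6: x5 + x2 = 9; constraint 10: x5 - x1 = 4. The remaining constraints are straightforward to verify.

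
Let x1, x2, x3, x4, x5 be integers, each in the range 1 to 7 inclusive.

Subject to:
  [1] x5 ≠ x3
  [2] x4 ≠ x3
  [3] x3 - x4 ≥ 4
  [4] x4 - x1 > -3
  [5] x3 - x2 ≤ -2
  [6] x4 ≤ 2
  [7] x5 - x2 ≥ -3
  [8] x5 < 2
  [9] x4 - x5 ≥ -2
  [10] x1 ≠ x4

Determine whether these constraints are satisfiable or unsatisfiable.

Unsatisfiable

Constraints 3, 5, 7, and 9 give x2 − x3 ≥ 2, x3 − x4 ≥ 4, x4 − x5 ≥ -2, x5 − x2 ≥ -3.
Adding all 4 inequalities: the left sides telescope to 0, and the right sides sum to 2 + 4 + (-2) + (-3) = 1. So 0 ≥ 1, which is false.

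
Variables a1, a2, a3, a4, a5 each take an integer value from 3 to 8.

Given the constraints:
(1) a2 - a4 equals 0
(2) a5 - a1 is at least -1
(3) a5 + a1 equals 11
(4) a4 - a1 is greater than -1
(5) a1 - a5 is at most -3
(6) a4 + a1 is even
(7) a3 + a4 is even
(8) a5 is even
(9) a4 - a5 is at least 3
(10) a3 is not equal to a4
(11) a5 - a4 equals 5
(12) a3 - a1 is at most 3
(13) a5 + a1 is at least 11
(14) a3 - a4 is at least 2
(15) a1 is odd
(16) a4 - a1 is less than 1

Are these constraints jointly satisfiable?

Unsatisfiable

Constraints 2, 9, 12, and 14 give a1 − a3 ≥ -3, a3 − a4 ≥ 2, a4 − a5 ≥ 3, a5 − a1 ≥ -1.
Adding all 4 inequalities: the left sides telescope to 0, and the right sides sum to (-3) + 2 + 3 + (-1) = 1. So 0 ≥ 1, which is false.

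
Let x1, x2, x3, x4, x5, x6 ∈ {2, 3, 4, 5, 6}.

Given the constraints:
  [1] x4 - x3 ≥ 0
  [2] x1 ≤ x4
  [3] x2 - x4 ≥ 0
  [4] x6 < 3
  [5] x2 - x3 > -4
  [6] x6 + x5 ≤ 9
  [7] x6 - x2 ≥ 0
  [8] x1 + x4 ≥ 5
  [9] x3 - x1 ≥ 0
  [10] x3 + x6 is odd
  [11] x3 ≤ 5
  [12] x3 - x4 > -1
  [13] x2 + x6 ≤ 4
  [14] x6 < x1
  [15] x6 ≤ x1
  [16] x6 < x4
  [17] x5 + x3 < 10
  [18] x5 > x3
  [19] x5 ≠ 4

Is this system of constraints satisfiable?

Constraints 1, 3, 7, 9, and 14 give x1 ≤ x3, x3 ≤ x4, x4 ≤ x2, x2 ≤ x6, x6 < x1. Chaining: x1 ≤ x3 ≤ x4 ≤ x2 ≤ x6 < x1, which forces x1 < x1 — impossible.

Unsatisfiable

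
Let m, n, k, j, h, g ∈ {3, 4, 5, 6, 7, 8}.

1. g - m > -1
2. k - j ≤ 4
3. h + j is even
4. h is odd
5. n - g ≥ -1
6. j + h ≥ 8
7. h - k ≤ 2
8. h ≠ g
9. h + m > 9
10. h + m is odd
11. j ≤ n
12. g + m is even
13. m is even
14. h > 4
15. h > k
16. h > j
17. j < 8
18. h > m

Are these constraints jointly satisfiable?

Satisfiable

One satisfying assignment is m = 4, n = 5, k = 6, j = 3, h = 7, g = 4.
For the less obvious constraints — constraint 1: g - m = 0; constraint 2: k - j = 3; constraint 5: n - g = 1 — and the others hold by inspection.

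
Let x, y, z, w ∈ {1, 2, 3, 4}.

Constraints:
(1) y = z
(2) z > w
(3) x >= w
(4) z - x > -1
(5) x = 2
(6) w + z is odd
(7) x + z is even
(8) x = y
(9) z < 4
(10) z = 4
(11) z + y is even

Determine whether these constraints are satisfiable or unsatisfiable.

Constraint 5 fixes x = 2 and constraint 10 fixes z = 4. Constraints 1 and 8 give x = y = z, so x = z. But 2 ≠ 4 — contradiction.

Unsatisfiable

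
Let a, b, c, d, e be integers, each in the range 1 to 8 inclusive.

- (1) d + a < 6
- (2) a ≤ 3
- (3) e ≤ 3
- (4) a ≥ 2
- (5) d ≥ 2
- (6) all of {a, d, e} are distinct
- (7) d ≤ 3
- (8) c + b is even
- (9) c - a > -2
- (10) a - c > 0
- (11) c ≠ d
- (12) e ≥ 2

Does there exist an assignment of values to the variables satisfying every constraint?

Constraints 2, 3, 4, 5, 7, and 12 confine each of a, d, e to the 2 values {2, 3}.
Constraint 6 requires all 3 of them to be distinct, but only 2 values are available — impossible by the pigeonhole principle.

Unsatisfiable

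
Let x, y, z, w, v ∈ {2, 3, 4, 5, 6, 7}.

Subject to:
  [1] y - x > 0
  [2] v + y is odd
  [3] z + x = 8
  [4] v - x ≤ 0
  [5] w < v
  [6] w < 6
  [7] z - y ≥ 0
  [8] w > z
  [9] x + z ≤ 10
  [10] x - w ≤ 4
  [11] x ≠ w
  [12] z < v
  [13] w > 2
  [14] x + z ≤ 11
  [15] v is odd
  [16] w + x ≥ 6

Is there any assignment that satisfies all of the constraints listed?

Constraints 1, 4, 5, 7, and 8 give y ≤ z, z < w, w < v, v ≤ x, x < y. Chaining: y ≤ z < w < v ≤ x < y, which forces y < y — impossible.

Unsatisfiable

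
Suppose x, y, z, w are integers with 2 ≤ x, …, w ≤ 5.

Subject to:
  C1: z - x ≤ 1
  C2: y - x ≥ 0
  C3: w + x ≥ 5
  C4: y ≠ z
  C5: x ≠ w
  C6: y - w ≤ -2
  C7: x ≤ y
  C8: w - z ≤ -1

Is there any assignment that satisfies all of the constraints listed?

Unsatisfiable

Constraints 1, 2, 6, and 8 give x − z ≥ -1, z − w ≥ 1, w − y ≥ 2, y − x ≥ 0.
Adding all 4 inequalities: the left sides telescope to 0, and the right sides sum to (-1) + 1 + 2 + 0 = 2. So 0 ≥ 2, which is false.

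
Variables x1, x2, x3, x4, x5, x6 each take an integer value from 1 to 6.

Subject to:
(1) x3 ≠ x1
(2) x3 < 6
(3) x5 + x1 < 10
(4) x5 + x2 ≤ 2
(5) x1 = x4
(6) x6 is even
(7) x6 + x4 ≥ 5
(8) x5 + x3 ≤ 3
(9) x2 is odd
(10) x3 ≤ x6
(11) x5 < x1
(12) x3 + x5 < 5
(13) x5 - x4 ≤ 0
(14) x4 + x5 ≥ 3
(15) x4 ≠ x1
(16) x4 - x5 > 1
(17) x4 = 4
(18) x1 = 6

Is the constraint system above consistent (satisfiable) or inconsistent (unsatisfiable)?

Unsatisfiable

Constraint 18 fixes x1 = 6 and constraint 17 fixes x4 = 4, but constraint 5 requires x1 = x4. Since 6 ≠ 4, contradiction.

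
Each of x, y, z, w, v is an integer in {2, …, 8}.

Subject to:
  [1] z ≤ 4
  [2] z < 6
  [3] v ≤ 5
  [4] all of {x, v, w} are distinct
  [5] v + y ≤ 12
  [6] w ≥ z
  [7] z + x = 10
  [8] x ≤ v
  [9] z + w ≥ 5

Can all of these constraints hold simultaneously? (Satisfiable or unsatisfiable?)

From constraint 1: z ≤ 4. From constraints 3 and 8: x ≤ v ≤ 5. Hence z + x ≤ 9. But constraint 7 requires z + x = 10, and 10 > 9. Contradiction.

Unsatisfiable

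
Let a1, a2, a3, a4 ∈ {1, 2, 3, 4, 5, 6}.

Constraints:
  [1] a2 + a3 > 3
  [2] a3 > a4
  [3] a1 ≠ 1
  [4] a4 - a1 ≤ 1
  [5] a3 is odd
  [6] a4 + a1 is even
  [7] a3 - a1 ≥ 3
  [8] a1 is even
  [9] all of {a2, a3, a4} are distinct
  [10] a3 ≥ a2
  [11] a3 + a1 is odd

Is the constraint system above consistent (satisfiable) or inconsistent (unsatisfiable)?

Satisfiable

The assignment a1 = 2, a2 = 1, a3 = 5, a4 = 2 works:
  constraint 1 holds since a2 + a3 = 6.
  constraint 4 holds since a4 - a1 = 0.
The rest check out directly.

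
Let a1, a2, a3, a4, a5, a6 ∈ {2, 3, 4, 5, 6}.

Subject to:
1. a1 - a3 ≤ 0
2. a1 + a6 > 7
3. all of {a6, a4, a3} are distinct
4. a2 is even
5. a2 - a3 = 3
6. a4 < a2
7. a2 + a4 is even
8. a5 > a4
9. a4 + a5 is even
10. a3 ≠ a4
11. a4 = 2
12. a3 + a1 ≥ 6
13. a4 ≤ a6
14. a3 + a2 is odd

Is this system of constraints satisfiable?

Satisfiable

One satisfying assignment is a1 = 3, a2 = 6, a3 = 3, a4 = 2, a5 = 6, a6 = 6.
For the less obvious constraints — constraint 1: a1 - a3 = 0; constraint 2: a1 + a6 = 9 — and the others hold by inspection.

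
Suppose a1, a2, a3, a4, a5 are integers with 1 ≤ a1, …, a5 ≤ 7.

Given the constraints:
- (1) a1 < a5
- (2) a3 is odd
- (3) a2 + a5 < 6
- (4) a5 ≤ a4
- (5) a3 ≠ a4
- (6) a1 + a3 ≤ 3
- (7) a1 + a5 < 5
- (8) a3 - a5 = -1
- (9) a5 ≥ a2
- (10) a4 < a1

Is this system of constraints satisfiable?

Constraints 1, 4, and 10 give a4 < a1, a1 < a5, a5 ≤ a4. Chaining: a4 < a1 < a5 ≤ a4, which forces a4 < a4 — impossible.

Unsatisfiable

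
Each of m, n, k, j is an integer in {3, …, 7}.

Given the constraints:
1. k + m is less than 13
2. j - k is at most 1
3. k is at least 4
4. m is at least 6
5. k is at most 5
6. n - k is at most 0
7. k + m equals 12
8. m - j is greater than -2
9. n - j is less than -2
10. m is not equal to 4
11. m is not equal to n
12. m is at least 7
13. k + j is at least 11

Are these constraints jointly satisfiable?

Try m = 7, n = 3, k = 5, j = 6.
Check constraint 1: k + m = 12; constraint 2: j - k = 1; constraint 6: n - k = -2. The remaining constraints are straightforward to verify.

Satisfiable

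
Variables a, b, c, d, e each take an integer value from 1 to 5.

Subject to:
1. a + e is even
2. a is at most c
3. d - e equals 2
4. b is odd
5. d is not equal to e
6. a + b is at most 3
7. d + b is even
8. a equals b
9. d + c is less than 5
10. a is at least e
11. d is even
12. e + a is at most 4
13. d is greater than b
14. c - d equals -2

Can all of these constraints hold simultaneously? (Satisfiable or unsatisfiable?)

Unsatisfiable

Constraint 11 makes d even and constraint 4 makes b odd, so d + b must be odd. Constraint 7 says d + b is even — contradiction.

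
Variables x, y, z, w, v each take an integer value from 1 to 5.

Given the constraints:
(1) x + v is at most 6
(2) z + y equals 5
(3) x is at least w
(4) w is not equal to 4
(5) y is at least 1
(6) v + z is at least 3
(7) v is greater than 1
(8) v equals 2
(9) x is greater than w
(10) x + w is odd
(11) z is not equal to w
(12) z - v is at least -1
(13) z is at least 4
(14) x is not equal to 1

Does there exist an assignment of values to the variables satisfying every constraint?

The assignment x = 4, y = 1, z = 4, w = 1, v = 2 works:
  constraint 1 holds since x + v = 6.
  constraint 2 holds since z + y = 5.
The rest check out directly.

Satisfiable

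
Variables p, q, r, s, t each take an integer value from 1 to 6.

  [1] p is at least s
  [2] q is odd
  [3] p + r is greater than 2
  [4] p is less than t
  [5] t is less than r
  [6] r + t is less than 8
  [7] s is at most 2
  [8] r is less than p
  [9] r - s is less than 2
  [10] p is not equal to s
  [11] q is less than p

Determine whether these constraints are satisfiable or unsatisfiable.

Unsatisfiable

Constraints 4, 5, and 8 give t < r, r < p, p < t. Chaining: t < r < p < t, which forces t < t — impossible.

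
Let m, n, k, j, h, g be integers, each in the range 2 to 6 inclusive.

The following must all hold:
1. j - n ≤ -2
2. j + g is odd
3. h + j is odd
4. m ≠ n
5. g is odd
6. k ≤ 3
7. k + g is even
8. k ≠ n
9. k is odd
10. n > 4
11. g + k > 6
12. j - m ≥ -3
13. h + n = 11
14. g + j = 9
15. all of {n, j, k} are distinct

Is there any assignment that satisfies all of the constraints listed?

One satisfying assignment is m = 4, n = 6, k = 3, j = 4, h = 5, g = 5.
For the less obvious constraints — constraint 1: j - n = -2; constraint 11: g + k = 8 — and the others hold by inspection.

Satisfiable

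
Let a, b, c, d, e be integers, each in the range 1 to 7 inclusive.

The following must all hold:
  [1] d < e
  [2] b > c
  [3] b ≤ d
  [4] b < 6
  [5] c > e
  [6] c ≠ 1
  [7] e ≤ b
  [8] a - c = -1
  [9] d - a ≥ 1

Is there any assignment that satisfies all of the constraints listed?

Unsatisfiable

Constraints 1, 2, 3, and 5 give e < c, c < b, b ≤ d, d < e. Chaining: e < c < b ≤ d < e, which forces e < e — impossible.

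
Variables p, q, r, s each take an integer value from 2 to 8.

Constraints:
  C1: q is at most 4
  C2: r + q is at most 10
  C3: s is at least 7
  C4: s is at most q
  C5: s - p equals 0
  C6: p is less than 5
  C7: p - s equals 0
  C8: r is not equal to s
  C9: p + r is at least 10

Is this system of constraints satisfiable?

Unsatisfiable

From constraints 3 and 4: q ≥ s and s ≥ 7, so q ≥ 7. From constraint 1: q ≤ 4. But 4 < 7, so no value of q works.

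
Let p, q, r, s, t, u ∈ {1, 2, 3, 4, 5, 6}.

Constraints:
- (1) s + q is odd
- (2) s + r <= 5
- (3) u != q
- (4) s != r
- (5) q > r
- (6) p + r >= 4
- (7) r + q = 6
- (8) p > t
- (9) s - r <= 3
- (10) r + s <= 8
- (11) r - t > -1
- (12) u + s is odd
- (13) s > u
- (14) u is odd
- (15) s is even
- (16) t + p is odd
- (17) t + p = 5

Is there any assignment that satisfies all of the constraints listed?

Take p = 4, q = 5, r = 1, s = 4, t = 1, u = 1. Then constraint 2: s + r = 5; constraint 6: p + r = 5, and every other listed constraint is also met.

Satisfiable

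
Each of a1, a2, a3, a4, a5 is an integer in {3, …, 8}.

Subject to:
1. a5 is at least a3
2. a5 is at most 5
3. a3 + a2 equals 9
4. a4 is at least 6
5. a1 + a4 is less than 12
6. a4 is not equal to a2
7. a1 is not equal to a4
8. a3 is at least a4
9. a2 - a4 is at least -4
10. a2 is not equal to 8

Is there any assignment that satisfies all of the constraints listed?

Unsatisfiable

From constraints 4 and 8: a3 ≥ a4 and a4 ≥ 6, so a3 ≥ 6. From constraints 1 and 2: a3 ≤ a5 and a5 ≤ 5, so a3 ≤ 5. But 5 < 6, so no value of a3 works.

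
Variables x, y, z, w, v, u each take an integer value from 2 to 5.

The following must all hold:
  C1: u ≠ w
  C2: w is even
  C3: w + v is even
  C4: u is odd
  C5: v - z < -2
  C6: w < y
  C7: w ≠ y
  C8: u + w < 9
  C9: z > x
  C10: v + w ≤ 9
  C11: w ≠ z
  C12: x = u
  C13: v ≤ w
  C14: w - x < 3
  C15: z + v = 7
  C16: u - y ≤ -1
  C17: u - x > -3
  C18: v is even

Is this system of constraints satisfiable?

Satisfiable

Try x = 3, y = 5, z = 5, w = 4, v = 2, u = 3.
Check constraint 5: v - z = -3; constraint 8: u + w = 7. The remaining constraints are straightforward to verify.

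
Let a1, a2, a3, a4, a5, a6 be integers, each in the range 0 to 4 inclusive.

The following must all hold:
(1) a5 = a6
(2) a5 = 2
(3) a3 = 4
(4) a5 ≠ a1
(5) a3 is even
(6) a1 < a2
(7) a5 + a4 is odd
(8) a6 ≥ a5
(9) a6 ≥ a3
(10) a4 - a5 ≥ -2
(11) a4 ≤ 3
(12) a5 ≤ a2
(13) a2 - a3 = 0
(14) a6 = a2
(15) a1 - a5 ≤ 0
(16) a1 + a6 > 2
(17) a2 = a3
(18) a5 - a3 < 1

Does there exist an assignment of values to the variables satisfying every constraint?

Unsatisfiable

Constraint 2 fixes a5 = 2 and constraint 3 fixes a3 = 4. Constraints 1, 14, and 17 give a5 = a6 = a2 = a3, so a5 = a3. But 2 ≠ 4 — contradiction.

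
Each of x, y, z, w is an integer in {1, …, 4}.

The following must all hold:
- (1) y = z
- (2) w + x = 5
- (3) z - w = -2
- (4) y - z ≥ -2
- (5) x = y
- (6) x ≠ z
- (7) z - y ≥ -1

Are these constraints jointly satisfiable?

Unsatisfiable

From constraints 1 and 5, x = y = z, so x = z. But constraint 6 says x ≠ z. Contradiction.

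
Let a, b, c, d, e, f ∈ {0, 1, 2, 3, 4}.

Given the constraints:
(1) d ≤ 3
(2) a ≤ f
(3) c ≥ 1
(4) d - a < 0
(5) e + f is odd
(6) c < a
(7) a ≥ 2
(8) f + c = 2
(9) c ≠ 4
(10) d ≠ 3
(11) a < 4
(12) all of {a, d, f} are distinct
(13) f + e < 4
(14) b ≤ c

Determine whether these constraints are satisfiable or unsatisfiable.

Unsatisfiable

From constraints 2 and 7: f ≥ a ≥ 2. From constraint 3: c ≥ 1. Hence f + c ≥ 3. But constraint 8 requires f + c = 2, and 2 < 3. Contradiction.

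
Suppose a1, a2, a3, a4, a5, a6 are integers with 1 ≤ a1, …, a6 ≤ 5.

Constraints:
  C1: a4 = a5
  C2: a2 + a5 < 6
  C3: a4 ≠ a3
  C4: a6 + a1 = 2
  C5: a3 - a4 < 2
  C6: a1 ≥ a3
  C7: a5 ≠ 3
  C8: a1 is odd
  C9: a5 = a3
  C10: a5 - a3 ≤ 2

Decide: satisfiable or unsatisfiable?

Unsatisfiable

From constraints 1 and 9, a4 = a5 = a3, so a4 = a3. But constraint 3 says a4 ≠ a3. Contradiction.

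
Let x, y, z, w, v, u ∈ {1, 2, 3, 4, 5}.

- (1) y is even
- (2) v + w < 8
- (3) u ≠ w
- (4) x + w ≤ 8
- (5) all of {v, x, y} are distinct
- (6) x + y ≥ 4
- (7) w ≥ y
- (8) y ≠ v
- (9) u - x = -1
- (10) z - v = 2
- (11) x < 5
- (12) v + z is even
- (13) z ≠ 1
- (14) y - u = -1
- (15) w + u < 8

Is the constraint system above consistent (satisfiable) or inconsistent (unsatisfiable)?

Satisfiable

Setting (x, y, z, w, v, u) = (4, 2, 5, 2, 3, 3) satisfies everything: constraint 2: v + w = 5; constraint 4: x + w = 6, and the others follow.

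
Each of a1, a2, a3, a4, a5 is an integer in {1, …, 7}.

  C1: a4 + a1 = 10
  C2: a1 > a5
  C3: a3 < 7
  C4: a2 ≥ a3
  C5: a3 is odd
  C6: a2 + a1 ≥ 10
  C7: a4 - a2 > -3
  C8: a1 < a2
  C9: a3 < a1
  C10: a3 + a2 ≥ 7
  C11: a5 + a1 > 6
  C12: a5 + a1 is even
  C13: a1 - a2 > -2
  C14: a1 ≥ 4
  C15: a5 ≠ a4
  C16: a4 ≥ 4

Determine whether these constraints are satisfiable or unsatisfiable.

Satisfiable

The assignment a1 = 5, a2 = 6, a3 = 3, a4 = 5, a5 = 3 works:
  constraint 1 holds since a4 + a1 = 10.
  constraint 6 holds since a2 + a1 = 11.
  constraint 7 holds since a4 - a2 = -1.
The rest check out directly.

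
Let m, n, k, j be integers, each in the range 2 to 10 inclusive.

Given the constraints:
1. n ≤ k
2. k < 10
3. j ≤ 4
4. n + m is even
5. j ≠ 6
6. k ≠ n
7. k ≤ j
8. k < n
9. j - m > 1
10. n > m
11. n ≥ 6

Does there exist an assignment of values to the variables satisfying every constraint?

From constraints 1 and 11: k ≥ n and n ≥ 6, so k ≥ 6. From constraints 3 and 7: k ≤ j and j ≤ 4, so k ≤ 4. But 4 < 6, so no value of k works.

Unsatisfiable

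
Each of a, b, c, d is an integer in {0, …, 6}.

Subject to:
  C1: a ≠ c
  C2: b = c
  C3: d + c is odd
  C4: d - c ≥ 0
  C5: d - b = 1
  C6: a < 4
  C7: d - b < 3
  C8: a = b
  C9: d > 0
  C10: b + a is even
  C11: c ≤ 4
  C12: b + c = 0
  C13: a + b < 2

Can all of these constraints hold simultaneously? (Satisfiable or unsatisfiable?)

From constraints 2 and 8, a = b = c, so a = c. But constraint 1 says a ≠ c. Contradiction.

Unsatisfiable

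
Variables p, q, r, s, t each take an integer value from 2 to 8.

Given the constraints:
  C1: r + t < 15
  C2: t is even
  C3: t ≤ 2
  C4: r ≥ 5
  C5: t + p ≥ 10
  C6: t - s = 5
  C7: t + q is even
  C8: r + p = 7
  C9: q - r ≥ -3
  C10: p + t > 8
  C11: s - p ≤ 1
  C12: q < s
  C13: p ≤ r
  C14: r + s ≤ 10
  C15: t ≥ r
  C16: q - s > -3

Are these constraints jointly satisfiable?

From constraints 4 and 15: t ≥ r and r ≥ 5, so t ≥ 5. From constraint 3: t ≤ 2. But 2 < 5, so no value of t works.

Unsatisfiable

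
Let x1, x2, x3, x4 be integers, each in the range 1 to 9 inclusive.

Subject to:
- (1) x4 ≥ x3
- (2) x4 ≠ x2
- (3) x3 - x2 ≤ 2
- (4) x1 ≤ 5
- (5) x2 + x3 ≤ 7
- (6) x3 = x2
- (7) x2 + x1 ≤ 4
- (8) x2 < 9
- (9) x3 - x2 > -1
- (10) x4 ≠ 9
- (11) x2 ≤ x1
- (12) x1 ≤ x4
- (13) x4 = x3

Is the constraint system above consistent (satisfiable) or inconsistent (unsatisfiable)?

From constraints 6 and 13, x4 = x3 = x2, so x4 = x2. But constraint 2 says x4 ≠ x2. Contradiction.

Unsatisfiable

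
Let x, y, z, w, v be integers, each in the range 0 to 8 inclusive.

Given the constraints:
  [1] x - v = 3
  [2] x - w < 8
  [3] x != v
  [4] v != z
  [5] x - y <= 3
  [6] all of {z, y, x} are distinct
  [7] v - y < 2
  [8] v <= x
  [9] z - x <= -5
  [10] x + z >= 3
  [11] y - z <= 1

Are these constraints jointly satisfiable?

Unsatisfiable

Constraints 5, 9, and 11 give x − z ≥ 5, z − y ≥ -1, y − x ≥ -3.
Adding all 3 inequalities: the left sides telescope to 0, and the right sides sum to 5 + (-1) + (-3) = 1. So 0 ≥ 1, which is false.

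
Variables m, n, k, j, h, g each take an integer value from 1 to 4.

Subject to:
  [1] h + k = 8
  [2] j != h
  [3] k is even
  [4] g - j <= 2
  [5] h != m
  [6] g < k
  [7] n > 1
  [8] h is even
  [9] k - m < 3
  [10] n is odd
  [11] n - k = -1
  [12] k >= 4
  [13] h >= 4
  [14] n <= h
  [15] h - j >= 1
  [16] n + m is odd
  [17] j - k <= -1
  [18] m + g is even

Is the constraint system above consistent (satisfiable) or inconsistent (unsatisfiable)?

The assignment m = 2, n = 3, k = 4, j = 2, h = 4, g = 2 works:
  constraint 1 holds since h + k = 8.
  constraint 4 holds since g - j = 0.
  constraint 9 holds since k - m = 2.
The rest check out directly.

Satisfiable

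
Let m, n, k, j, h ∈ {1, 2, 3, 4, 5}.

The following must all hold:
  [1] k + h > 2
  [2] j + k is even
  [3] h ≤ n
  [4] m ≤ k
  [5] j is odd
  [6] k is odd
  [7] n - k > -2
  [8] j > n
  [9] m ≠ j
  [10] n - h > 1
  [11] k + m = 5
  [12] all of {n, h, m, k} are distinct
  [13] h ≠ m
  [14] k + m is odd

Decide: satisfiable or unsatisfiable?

Satisfiable

Setting (m, n, k, j, h) = (2, 4, 3, 5, 1) satisfies everything: constraint 1: k + h = 4; constraint 7: n - k = 1, and the others follow.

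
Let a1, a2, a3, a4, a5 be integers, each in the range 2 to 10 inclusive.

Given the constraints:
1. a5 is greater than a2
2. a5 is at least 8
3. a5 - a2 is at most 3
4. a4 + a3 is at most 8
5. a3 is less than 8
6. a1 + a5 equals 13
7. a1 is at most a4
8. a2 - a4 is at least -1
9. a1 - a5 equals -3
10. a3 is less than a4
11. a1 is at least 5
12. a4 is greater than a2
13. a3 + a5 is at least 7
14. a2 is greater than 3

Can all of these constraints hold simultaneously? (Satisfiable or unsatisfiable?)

Satisfiable

Take a1 = 5, a2 = 5, a3 = 2, a4 = 6, a5 = 8. Then constraint 3: a5 - a2 = 3; constraint 4: a4 + a3 = 8; constraint 6: a1 + a5 = 13, and every other listed constraint is also met.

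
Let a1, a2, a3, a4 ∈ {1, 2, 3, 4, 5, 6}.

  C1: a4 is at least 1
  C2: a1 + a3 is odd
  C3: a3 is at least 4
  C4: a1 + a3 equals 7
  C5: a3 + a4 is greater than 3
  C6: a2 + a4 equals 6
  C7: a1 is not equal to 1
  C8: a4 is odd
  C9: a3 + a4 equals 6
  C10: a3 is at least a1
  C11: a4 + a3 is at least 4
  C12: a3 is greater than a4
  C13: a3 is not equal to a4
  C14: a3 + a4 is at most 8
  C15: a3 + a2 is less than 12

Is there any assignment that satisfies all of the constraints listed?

The assignment a1 = 2, a2 = 5, a3 = 5, a4 = 1 works:
  constraint 4 holds since a1 + a3 = 7.
  constraint 5 holds since a3 + a4 = 6.
  constraint 6 holds since a2 + a4 = 6.
The rest check out directly.

Satisfiable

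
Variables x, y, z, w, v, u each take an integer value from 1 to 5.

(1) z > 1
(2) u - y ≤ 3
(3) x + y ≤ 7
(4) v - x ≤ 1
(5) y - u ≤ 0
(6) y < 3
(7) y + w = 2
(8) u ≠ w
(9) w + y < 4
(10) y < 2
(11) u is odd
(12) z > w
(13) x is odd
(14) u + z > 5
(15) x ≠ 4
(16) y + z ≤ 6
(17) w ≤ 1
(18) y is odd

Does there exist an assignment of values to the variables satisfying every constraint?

Take x = 5, y = 1, z = 3, w = 1, v = 5, u = 3. Then constraint 2: u - y = 2; constraint 3: x + y = 6; constraint 4: v - x = 0, and every other listed constraint is also met.

Satisfiable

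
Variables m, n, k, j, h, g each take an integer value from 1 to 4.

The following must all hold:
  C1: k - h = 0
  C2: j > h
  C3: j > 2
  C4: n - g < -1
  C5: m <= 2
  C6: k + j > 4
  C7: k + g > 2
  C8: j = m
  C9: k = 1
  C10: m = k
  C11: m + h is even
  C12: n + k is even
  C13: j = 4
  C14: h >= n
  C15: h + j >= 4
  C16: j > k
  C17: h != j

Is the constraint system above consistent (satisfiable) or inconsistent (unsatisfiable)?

Unsatisfiable

Constraint 13 fixes j = 4 and constraint 9 fixes k = 1. Constraints 8 and 10 give j = m = k, so j = k. But 4 ≠ 1 — contradiction.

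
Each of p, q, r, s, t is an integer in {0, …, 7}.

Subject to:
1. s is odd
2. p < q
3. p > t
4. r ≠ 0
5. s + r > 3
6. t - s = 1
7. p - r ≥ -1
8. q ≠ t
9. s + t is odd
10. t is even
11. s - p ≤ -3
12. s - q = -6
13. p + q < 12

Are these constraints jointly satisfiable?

Try p = 4, q = 7, r = 4, s = 1, t = 2.
Check constraint 5: s + r = 5; constraint 6: t - s = 1; constraint 7: p - r = 0. The remaining constraints are straightforward to verify.

Satisfiable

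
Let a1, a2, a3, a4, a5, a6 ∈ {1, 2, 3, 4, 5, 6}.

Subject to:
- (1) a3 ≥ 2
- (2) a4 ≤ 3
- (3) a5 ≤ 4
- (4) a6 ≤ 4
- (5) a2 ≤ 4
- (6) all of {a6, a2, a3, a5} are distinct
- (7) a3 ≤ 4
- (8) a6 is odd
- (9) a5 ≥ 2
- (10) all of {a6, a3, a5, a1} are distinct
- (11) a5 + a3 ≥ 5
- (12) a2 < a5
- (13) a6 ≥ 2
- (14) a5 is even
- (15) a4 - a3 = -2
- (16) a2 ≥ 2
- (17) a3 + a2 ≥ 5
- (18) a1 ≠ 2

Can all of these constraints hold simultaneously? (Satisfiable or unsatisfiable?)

Unsatisfiable

Constraints 1, 3, 4, 5, 7, 9, 13, and 16 confine each of a6, a2, a3, a5 to the 3 values {2, …, 4}.
Constraint 6 requires all 4 of them to be distinct, but only 3 values are available — impossible by the pigeonhole principle.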